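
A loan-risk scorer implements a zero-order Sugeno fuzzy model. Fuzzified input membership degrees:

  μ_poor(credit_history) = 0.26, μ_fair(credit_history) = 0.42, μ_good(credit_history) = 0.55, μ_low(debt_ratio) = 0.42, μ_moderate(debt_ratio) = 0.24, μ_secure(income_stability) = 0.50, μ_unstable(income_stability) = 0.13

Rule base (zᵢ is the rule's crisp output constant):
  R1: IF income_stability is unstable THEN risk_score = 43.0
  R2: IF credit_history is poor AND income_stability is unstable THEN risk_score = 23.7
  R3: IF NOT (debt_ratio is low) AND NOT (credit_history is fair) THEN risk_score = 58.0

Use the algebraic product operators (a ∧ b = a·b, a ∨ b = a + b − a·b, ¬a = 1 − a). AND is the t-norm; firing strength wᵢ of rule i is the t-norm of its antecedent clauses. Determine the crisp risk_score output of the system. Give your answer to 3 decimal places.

51.784

R1 (z=43.0): unstable=0.13 → w = 0.1300
R2 (z=23.7): poor=0.26, unstable=0.13; AND[a·b] → w = 0.0338
R3 (z=58.0): ¬low=1−0.42=0.58, ¬fair=1−0.42=0.58; AND[a·b] → w = 0.3364
Weighted average = (0.1300·43.0 + 0.0338·23.7 + 0.3364·58.0) / (0.1300 + 0.0338 + 0.3364)
  = 25.9023 / 0.5002 = 51.784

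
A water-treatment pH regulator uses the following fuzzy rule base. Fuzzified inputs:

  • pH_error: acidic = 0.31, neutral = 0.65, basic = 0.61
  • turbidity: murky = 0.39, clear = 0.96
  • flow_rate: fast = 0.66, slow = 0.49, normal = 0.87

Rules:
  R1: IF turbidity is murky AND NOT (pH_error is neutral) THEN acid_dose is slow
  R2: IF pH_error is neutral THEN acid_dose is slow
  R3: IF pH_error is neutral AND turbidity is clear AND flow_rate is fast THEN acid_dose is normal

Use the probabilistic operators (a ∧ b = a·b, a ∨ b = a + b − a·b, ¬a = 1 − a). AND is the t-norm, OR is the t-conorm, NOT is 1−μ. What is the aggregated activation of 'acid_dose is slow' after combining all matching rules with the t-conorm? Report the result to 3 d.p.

0.698

R1: murky=0.39, ¬neutral=1−0.65=0.35; AND[a·b] → w = 0.1365
R2: neutral=0.65 → w = 0.6500
R3: neutral=0.65, clear=0.96, fast=0.66; AND[a·b] → w = 0.4118
Rules with consequent 'slow': {R1, R2} → strengths 0.1365, 0.6500
Aggregate via t-conorm [a + b − a·b]: 0.6978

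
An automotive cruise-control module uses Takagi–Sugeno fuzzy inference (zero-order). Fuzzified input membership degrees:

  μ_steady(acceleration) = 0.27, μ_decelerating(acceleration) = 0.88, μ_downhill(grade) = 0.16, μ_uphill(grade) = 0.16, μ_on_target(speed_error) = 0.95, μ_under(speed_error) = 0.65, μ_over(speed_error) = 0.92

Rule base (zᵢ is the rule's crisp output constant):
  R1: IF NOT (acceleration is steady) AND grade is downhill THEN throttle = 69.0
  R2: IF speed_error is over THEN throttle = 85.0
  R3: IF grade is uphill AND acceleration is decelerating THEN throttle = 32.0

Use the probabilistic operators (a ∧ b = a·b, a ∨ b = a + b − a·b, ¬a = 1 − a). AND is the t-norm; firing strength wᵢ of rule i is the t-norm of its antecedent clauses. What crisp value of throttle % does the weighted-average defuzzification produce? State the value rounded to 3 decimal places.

77.076

R1 (z=69.0): ¬steady=1−0.27=0.73, downhill=0.16; AND[a·b] → w = 0.1168
R2 (z=85.0): over=0.92 → w = 0.9200
R3 (z=32.0): uphill=0.16, decelerating=0.88; AND[a·b] → w = 0.1408
Weighted average = (0.1168·69.0 + 0.9200·85.0 + 0.1408·32.0) / (0.1168 + 0.9200 + 0.1408)
  = 90.7648 / 1.1776 = 77.076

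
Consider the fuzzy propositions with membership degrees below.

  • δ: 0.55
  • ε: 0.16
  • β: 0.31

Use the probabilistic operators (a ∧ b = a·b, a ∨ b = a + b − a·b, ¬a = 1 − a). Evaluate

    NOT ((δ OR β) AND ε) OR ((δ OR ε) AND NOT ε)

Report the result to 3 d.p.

0.947

δ OR β = a + b − a·b on (0.5500, 0.3100) = 0.6895
(δ OR β) AND ε = a·b on (0.6895, 0.1600) = 0.1103
NOT ((δ OR β) AND ε) = 1 − 0.1103 = 0.8897
δ OR ε = a + b − a·b on (0.5500, 0.1600) = 0.6220
NOT ε = 1 − 0.1600 = 0.8400
(δ OR ε) AND NOT ε = a·b on (0.6220, 0.8400) = 0.5225
NOT ((δ OR β) AND ε) OR ((δ OR ε) AND NOT ε) = a + b − a·b on (0.8897, 0.5225) = 0.9473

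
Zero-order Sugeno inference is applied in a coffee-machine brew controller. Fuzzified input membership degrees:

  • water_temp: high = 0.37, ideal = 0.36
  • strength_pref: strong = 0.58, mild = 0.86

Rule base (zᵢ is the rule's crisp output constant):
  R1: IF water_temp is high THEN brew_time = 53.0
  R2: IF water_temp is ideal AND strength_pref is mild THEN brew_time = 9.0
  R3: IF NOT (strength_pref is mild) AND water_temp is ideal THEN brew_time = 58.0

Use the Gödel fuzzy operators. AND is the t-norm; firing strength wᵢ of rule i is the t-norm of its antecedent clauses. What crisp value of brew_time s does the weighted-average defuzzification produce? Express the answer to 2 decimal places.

R1 (z=53.0): high=0.37 → w = 0.37
R2 (z=9.0): ideal=0.36, mild=0.86; AND[min(a, b)] → w = 0.36
R3 (z=58.0): ¬mild=1−0.86=0.14, ideal=0.36; AND[min(a, b)] → w = 0.14
Weighted average = (0.37·53.0 + 0.36·9.0 + 0.14·58.0) / (0.37 + 0.36 + 0.14)
  = 30.9700 / 0.8700 = 35.60

35.60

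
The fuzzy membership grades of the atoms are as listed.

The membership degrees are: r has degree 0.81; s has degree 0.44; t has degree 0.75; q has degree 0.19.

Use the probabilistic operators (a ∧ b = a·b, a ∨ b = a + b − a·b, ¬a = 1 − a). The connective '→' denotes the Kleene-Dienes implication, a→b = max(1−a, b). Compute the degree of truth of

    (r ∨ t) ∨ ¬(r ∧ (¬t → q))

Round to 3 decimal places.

r ∨ t = a + b − a·b on (0.8100, 0.7500) = 0.9525
¬t = 1 − 0.7500 = 0.2500
¬t → q  [Kleene-Dienes: max(1−a, b)] with a=0.2500, b=0.1900 → 0.7500
r ∧ (¬t → q) = a·b on (0.8100, 0.7500) = 0.6075
¬(r ∧ (¬t → q)) = 1 − 0.6075 = 0.3925
(r ∨ t) ∨ ¬(r ∧ (¬t → q)) = a + b − a·b on (0.9525, 0.3925) = 0.9711

0.971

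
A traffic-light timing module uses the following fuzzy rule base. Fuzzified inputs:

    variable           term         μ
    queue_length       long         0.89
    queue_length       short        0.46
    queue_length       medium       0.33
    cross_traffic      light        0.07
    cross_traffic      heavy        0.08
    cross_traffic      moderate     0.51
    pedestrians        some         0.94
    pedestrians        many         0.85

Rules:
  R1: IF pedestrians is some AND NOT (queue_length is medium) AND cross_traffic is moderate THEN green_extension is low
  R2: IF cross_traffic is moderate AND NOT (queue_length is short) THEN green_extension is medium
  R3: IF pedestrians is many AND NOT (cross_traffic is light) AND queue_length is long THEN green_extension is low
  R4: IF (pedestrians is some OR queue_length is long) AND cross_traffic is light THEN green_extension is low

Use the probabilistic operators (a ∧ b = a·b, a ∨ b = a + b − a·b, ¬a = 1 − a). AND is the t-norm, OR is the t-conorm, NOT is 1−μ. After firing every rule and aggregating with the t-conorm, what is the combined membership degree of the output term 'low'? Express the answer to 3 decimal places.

0.813

R1: some=0.94, ¬medium=1−0.33=0.67, moderate=0.51; AND[a·b] → w = 0.3212
R2: moderate=0.51, ¬short=1−0.46=0.54; AND[a·b] → w = 0.2754
R3: many=0.85, ¬light=1−0.07=0.93, long=0.89; AND[a·b] → w = 0.7035
R4: (some=0.94 OR long=0.89) = 0.9934; AND[a·b] with light=0.07 → w = 0.0695
Rules with consequent 'low': {R1, R3, R4} → strengths 0.3212, 0.7035, 0.0695
Aggregate via t-conorm [a + b − a·b]: 0.8128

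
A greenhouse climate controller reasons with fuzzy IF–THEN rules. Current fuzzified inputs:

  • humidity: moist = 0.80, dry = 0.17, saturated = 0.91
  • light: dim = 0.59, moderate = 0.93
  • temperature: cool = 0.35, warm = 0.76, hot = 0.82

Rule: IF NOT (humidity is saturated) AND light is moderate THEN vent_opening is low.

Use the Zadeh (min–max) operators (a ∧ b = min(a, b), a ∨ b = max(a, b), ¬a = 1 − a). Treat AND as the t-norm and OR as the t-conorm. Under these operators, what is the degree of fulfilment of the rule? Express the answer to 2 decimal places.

0.09

firing strength: ¬saturated=1−0.91=0.09, moderate=0.93; AND[min(a, b)] → w = 0.09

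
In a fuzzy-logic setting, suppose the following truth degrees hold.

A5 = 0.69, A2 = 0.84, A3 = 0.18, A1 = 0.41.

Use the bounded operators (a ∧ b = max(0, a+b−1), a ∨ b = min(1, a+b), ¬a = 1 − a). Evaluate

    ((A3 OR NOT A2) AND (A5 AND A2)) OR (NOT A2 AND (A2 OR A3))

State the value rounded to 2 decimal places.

0.16

NOT A2 = 1 − 0.84 = 0.16
A3 OR NOT A2 = min(1, a+b) on (0.18, 0.16) = 0.34
A5 AND A2 = max(0, a+b−1) on (0.69, 0.84) = 0.53
(A3 OR NOT A2) AND (A5 AND A2) = max(0, a+b−1) on (0.34, 0.53) = 0.00
NOT A2 = 1 − 0.84 = 0.16
A2 OR A3 = min(1, a+b) on (0.84, 0.18) = 1.00
NOT A2 AND (A2 OR A3) = max(0, a+b−1) on (0.16, 1.00) = 0.16
((A3 OR NOT A2) AND (A5 AND A2)) OR (NOT A2 AND (A2 OR A3)) = min(1, a+b) on (0.00, 0.16) = 0.16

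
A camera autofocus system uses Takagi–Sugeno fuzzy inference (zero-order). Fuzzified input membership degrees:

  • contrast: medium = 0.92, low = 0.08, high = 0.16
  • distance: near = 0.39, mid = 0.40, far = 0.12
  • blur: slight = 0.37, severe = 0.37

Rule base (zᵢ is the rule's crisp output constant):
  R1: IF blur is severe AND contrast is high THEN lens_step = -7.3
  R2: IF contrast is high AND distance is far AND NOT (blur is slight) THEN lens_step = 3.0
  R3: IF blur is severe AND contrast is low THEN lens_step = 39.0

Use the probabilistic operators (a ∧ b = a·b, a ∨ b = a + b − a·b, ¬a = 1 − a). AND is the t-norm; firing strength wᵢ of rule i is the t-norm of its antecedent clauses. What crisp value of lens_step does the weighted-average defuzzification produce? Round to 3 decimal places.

R1 (z=-7.3): severe=0.37, high=0.16; AND[a·b] → w = 0.0592
R2 (z=3.0): high=0.16, far=0.12, ¬slight=1−0.37=0.63; AND[a·b] → w = 0.0121
R3 (z=39.0): severe=0.37, low=0.08; AND[a·b] → w = 0.0296
Weighted average = (0.0592·-7.3 + 0.0121·3.0 + 0.0296·39.0) / (0.0592 + 0.0121 + 0.0296)
  = 0.7585 / 0.1009 = 7.518

7.518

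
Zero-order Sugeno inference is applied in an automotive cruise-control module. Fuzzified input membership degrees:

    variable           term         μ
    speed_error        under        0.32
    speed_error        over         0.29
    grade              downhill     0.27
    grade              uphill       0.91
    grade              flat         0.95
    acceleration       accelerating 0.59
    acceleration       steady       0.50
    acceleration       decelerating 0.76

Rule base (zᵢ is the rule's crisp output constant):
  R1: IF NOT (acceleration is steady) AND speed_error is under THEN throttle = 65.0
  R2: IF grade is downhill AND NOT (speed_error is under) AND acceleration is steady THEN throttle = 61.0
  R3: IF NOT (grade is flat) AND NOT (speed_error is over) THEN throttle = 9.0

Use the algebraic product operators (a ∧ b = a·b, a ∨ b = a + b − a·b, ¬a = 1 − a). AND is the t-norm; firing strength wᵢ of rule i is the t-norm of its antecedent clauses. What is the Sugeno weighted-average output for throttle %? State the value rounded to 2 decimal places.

R1 (z=65.0): ¬steady=1−0.50=0.50, under=0.32; AND[a·b] → w = 0.1600
R2 (z=61.0): downhill=0.27, ¬under=1−0.32=0.68, steady=0.50; AND[a·b] → w = 0.0918
R3 (z=9.0): ¬flat=1−0.95=0.05, ¬over=1−0.29=0.71; AND[a·b] → w = 0.0355
Weighted average = (0.1600·65.0 + 0.0918·61.0 + 0.0355·9.0) / (0.1600 + 0.0918 + 0.0355)
  = 16.3193 / 0.2873 = 56.80

56.80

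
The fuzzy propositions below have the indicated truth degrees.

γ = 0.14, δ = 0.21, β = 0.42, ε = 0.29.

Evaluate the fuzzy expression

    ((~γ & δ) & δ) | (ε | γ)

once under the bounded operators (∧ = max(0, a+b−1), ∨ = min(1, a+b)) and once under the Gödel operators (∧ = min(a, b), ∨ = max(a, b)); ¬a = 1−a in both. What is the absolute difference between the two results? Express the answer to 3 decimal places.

Under bounded:
  ~γ = 1 − 0.14 = 0.86
  ~γ & δ = max(0, a+b−1) on (0.86, 0.21) = 0.07
  (~γ & δ) & δ = max(0, a+b−1) on (0.07, 0.21) = 0.00
  ε | γ = min(1, a+b) on (0.29, 0.14) = 0.43
  ((~γ & δ) & δ) | (ε | γ) = min(1, a+b) on (0.00, 0.43) = 0.43
  → value = 0.4300
Under Gödel:
  ~γ = 1 − 0.14 = 0.86
  ~γ & δ = min(a, b) on (0.86, 0.21) = 0.21
  (~γ & δ) & δ = min(a, b) on (0.21, 0.21) = 0.21
  ε | γ = max(a, b) on (0.29, 0.14) = 0.29
  ((~γ & δ) & δ) | (ε | γ) = max(a, b) on (0.21, 0.29) = 0.29
  → value = 0.2900
|0.4300 − 0.2900| = 0.140

0.140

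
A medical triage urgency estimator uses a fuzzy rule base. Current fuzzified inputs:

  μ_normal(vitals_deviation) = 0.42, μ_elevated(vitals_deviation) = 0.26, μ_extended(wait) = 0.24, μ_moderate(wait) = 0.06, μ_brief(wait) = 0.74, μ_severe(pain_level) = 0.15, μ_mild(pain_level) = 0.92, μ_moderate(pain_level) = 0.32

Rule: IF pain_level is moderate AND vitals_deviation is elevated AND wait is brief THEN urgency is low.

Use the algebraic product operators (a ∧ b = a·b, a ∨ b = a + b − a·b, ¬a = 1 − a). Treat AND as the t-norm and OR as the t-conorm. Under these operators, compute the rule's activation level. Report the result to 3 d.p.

firing strength: moderate=0.32, elevated=0.26, brief=0.74; AND[a·b] → w = 0.0616

0.062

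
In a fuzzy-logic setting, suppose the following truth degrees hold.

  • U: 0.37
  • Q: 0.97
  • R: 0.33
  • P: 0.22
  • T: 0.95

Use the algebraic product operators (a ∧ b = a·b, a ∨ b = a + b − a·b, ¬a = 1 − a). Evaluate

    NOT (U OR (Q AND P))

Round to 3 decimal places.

0.496

Q AND P = a·b on (0.9700, 0.2200) = 0.2134
U OR (Q AND P) = a + b − a·b on (0.3700, 0.2134) = 0.5044
NOT (U OR (Q AND P)) = 1 − 0.5044 = 0.4956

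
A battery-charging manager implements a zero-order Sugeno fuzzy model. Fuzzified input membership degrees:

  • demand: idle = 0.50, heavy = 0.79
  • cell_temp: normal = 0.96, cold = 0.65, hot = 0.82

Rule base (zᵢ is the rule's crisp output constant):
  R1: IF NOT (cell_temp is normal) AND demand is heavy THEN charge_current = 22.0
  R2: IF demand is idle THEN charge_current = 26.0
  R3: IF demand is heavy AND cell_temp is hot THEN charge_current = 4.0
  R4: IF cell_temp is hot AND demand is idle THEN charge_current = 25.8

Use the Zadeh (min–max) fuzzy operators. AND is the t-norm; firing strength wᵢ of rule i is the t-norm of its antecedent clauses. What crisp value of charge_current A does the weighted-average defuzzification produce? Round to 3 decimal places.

R1 (z=22.0): ¬normal=1−0.96=0.04, heavy=0.79; AND[min(a, b)] → w = 0.04
R2 (z=26.0): idle=0.50 → w = 0.50
R3 (z=4.0): heavy=0.79, hot=0.82; AND[min(a, b)] → w = 0.79
R4 (z=25.8): hot=0.82, idle=0.50; AND[min(a, b)] → w = 0.50
Weighted average = (0.04·22.0 + 0.50·26.0 + 0.79·4.0 + 0.50·25.8) / (0.04 + 0.50 + 0.79 + 0.50)
  = 29.9400 / 1.8300 = 16.361

16.361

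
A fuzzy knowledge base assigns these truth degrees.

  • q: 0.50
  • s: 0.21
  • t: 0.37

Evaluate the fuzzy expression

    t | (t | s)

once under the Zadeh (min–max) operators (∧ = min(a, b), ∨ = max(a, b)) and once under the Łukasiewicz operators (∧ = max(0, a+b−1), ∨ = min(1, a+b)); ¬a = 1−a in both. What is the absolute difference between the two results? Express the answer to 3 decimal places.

0.580

Under Zadeh (min–max):
  t | s = max(a, b) on (0.37, 0.21) = 0.37
  t | (t | s) = max(a, b) on (0.37, 0.37) = 0.37
  → value = 0.3700
Under Łukasiewicz:
  t | s = min(1, a+b) on (0.37, 0.21) = 0.58
  t | (t | s) = min(1, a+b) on (0.37, 0.58) = 0.95
  → value = 0.9500
|0.3700 − 0.9500| = 0.580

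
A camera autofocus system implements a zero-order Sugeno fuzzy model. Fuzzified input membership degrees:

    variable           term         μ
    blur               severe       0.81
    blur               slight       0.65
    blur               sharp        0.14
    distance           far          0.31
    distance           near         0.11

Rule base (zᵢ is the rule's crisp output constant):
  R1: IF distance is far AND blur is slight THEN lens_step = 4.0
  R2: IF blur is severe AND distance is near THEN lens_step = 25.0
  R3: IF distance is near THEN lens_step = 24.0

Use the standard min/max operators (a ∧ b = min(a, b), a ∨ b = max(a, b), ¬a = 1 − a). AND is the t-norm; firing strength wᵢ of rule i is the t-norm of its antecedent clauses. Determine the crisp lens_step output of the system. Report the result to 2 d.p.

12.51

R1 (z=4.0): far=0.31, slight=0.65; AND[min(a, b)] → w = 0.31
R2 (z=25.0): severe=0.81, near=0.11; AND[min(a, b)] → w = 0.11
R3 (z=24.0): near=0.11 → w = 0.11
Weighted average = (0.31·4.0 + 0.11·25.0 + 0.11·24.0) / (0.31 + 0.11 + 0.11)
  = 6.6300 / 0.5300 = 12.51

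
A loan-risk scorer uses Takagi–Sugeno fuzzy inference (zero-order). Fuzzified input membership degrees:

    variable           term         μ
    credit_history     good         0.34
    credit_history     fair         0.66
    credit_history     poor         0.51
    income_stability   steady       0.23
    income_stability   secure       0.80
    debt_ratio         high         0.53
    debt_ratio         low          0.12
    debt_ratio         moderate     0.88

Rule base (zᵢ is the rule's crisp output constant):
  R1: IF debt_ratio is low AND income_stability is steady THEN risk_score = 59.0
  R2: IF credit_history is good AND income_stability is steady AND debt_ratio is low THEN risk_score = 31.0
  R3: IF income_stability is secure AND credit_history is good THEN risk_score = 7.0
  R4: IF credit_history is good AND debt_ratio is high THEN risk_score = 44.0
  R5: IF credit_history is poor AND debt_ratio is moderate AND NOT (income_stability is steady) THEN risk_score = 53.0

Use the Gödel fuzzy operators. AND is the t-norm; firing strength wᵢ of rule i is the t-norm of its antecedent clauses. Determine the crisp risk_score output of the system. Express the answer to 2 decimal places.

38.58

R1 (z=59.0): low=0.12, steady=0.23; AND[min(a, b)] → w = 0.12
R2 (z=31.0): good=0.34, steady=0.23, low=0.12; AND[min(a, b)] → w = 0.12
R3 (z=7.0): secure=0.80, good=0.34; AND[min(a, b)] → w = 0.34
R4 (z=44.0): good=0.34, high=0.53; AND[min(a, b)] → w = 0.34
R5 (z=53.0): poor=0.51, moderate=0.88, ¬steady=1−0.23=0.77; AND[min(a, b)] → w = 0.51
Weighted average = (0.12·59.0 + 0.12·31.0 + 0.34·7.0 + 0.34·44.0 + 0.51·53.0) / (0.12 + 0.12 + 0.34 + 0.34 + 0.51)
  = 55.1700 / 1.4300 = 38.58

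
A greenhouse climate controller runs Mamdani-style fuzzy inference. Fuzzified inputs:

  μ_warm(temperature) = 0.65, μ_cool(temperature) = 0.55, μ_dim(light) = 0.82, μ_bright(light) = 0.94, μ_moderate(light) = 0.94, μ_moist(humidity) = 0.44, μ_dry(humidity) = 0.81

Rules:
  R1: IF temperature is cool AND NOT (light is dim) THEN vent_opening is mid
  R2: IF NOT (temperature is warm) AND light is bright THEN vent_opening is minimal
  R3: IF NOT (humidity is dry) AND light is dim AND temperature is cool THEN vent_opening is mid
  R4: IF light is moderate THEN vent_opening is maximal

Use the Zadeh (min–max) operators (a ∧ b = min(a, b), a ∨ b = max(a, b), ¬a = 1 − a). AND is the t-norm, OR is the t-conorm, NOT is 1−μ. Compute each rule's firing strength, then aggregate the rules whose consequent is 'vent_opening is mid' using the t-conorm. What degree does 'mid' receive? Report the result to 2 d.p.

R1: cool=0.55, ¬dim=1−0.82=0.18; AND[min(a, b)] → w = 0.18
R2: ¬warm=1−0.65=0.35, bright=0.94; AND[min(a, b)] → w = 0.35
R3: ¬dry=1−0.81=0.19, dim=0.82, cool=0.55; AND[min(a, b)] → w = 0.19
R4: moderate=0.94 → w = 0.94
Rules with consequent 'mid': {R1, R3} → strengths 0.18, 0.19
Aggregate via t-conorm [max(a, b)]: 0.19

0.19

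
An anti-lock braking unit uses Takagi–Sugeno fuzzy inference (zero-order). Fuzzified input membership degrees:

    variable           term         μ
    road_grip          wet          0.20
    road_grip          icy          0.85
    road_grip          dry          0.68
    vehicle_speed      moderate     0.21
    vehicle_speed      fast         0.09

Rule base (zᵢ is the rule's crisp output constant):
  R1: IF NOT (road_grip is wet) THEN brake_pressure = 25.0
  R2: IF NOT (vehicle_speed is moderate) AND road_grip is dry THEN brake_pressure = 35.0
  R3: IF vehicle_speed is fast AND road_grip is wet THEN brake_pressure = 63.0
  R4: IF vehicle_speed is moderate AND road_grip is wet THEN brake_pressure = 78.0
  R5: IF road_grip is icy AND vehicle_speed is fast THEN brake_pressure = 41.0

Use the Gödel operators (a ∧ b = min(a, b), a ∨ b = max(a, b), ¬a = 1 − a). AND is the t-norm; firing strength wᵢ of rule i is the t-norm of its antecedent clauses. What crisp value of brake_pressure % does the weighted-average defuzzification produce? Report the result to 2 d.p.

R1 (z=25.0): ¬wet=1−0.20=0.80 → w = 0.80
R2 (z=35.0): ¬moderate=1−0.21=0.79, dry=0.68; AND[min(a, b)] → w = 0.68
R3 (z=63.0): fast=0.09, wet=0.20; AND[min(a, b)] → w = 0.09
R4 (z=78.0): moderate=0.21, wet=0.20; AND[min(a, b)] → w = 0.20
R5 (z=41.0): icy=0.85, fast=0.09; AND[min(a, b)] → w = 0.09
Weighted average = (0.80·25.0 + 0.68·35.0 + 0.09·63.0 + 0.20·78.0 + 0.09·41.0) / (0.80 + 0.68 + 0.09 + 0.20 + 0.09)
  = 68.7600 / 1.8600 = 36.97

36.97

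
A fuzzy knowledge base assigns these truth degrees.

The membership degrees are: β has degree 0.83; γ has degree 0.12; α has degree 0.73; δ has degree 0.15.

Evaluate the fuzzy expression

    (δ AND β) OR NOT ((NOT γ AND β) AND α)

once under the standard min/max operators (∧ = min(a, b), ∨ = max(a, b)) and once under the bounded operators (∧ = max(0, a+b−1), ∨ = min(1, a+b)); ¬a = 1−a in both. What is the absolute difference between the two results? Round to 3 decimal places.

0.290

Under standard min/max:
  δ AND β = min(a, b) on (0.15, 0.83) = 0.15
  NOT γ = 1 − 0.12 = 0.88
  NOT γ AND β = min(a, b) on (0.88, 0.83) = 0.83
  (NOT γ AND β) AND α = min(a, b) on (0.83, 0.73) = 0.73
  NOT ((NOT γ AND β) AND α) = 1 − 0.73 = 0.27
  (δ AND β) OR NOT ((NOT γ AND β) AND α) = max(a, b) on (0.15, 0.27) = 0.27
  → value = 0.2700
Under bounded:
  δ AND β = max(0, a+b−1) on (0.15, 0.83) = 0.00
  NOT γ = 1 − 0.12 = 0.88
  NOT γ AND β = max(0, a+b−1) on (0.88, 0.83) = 0.71
  (NOT γ AND β) AND α = max(0, a+b−1) on (0.71, 0.73) = 0.44
  NOT ((NOT γ AND β) AND α) = 1 − 0.44 = 0.56
  (δ AND β) OR NOT ((NOT γ AND β) AND α) = min(1, a+b) on (0.00, 0.56) = 0.56
  → value = 0.5600
|0.2700 − 0.5600| = 0.290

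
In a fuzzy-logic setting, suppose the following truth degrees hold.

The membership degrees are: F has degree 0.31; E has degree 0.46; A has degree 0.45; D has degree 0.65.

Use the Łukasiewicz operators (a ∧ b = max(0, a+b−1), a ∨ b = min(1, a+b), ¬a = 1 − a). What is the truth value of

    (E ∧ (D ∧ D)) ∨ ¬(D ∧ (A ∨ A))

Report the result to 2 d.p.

D ∧ D = max(0, a+b−1) on (0.65, 0.65) = 0.30
E ∧ (D ∧ D) = max(0, a+b−1) on (0.46, 0.30) = 0.00
A ∨ A = min(1, a+b) on (0.45, 0.45) = 0.90
D ∧ (A ∨ A) = max(0, a+b−1) on (0.65, 0.90) = 0.55
¬(D ∧ (A ∨ A)) = 1 − 0.55 = 0.45
(E ∧ (D ∧ D)) ∨ ¬(D ∧ (A ∨ A)) = min(1, a+b) on (0.00, 0.45) = 0.45

0.45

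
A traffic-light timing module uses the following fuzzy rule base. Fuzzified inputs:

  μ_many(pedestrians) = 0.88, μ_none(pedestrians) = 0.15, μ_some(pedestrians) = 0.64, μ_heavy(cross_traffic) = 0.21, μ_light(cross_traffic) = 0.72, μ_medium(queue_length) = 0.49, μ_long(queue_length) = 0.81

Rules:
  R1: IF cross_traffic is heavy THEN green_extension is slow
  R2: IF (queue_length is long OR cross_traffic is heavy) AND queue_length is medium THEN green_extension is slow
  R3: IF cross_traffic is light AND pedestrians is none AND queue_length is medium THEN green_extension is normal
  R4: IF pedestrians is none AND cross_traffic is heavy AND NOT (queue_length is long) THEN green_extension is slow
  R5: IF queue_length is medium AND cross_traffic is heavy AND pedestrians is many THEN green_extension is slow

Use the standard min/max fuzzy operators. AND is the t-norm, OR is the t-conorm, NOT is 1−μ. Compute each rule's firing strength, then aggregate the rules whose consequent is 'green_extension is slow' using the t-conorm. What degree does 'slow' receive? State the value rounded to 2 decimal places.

0.49

R1: heavy=0.21 → w = 0.21
R2: (long=0.81 OR heavy=0.21) = 0.81; AND[min(a, b)] with medium=0.49 → w = 0.49
R3: light=0.72, none=0.15, medium=0.49; AND[min(a, b)] → w = 0.15
R4: none=0.15, heavy=0.21, ¬long=1−0.81=0.19; AND[min(a, b)] → w = 0.15
R5: medium=0.49, heavy=0.21, many=0.88; AND[min(a, b)] → w = 0.21
Rules with consequent 'slow': {R1, R2, R4, R5} → strengths 0.21, 0.49, 0.15, 0.21
Aggregate via t-conorm [max(a, b)]: 0.49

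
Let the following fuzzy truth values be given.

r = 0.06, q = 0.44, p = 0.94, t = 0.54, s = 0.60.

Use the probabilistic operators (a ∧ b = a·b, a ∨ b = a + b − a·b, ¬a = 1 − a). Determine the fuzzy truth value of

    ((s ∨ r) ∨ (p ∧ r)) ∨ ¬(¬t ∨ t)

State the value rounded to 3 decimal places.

s ∨ r = a + b − a·b on (0.6000, 0.0600) = 0.6240
p ∧ r = a·b on (0.9400, 0.0600) = 0.0564
(s ∨ r) ∨ (p ∧ r) = a + b − a·b on (0.6240, 0.0564) = 0.6452
¬t = 1 − 0.5400 = 0.4600
¬t ∨ t = a + b − a·b on (0.4600, 0.5400) = 0.7516
¬(¬t ∨ t) = 1 − 0.7516 = 0.2484
((s ∨ r) ∨ (p ∧ r)) ∨ ¬(¬t ∨ t) = a + b − a·b on (0.6452, 0.2484) = 0.7333

0.733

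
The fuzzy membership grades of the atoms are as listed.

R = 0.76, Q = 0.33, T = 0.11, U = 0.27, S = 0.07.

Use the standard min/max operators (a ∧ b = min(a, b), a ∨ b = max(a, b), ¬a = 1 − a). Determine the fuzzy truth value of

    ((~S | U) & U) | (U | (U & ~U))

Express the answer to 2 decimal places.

0.27

~S = 1 − 0.07 = 0.93
~S | U = max(a, b) on (0.93, 0.27) = 0.93
(~S | U) & U = min(a, b) on (0.93, 0.27) = 0.27
~U = 1 − 0.27 = 0.73
U & ~U = min(a, b) on (0.27, 0.73) = 0.27
U | (U & ~U) = max(a, b) on (0.27, 0.27) = 0.27
((~S | U) & U) | (U | (U & ~U)) = max(a, b) on (0.27, 0.27) = 0.27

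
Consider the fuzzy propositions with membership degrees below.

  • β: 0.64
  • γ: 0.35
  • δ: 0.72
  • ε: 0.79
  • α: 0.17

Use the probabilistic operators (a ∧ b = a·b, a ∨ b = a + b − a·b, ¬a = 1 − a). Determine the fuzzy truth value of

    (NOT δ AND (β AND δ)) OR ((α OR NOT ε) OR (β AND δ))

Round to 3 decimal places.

0.692

NOT δ = 1 − 0.7200 = 0.2800
β AND δ = a·b on (0.6400, 0.7200) = 0.4608
NOT δ AND (β AND δ) = a·b on (0.2800, 0.4608) = 0.1290
NOT ε = 1 − 0.7900 = 0.2100
α OR NOT ε = a + b − a·b on (0.1700, 0.2100) = 0.3443
β AND δ = a·b on (0.6400, 0.7200) = 0.4608
(α OR NOT ε) OR (β AND δ) = a + b − a·b on (0.3443, 0.4608) = 0.6464
(NOT δ AND (β AND δ)) OR ((α OR NOT ε) OR (β AND δ)) = a + b − a·b on (0.1290, 0.6464) = 0.6921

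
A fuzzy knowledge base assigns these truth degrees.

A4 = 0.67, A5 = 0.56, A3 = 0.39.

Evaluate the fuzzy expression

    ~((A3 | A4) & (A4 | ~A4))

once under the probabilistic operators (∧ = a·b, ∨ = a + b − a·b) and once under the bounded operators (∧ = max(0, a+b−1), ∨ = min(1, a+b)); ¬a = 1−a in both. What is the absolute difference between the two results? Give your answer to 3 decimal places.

0.378

Under probabilistic:
  A3 | A4 = a + b − a·b on (0.3900, 0.6700) = 0.7987
  ~A4 = 1 − 0.6700 = 0.3300
  A4 | ~A4 = a + b − a·b on (0.6700, 0.3300) = 0.7789
  (A3 | A4) & (A4 | ~A4) = a·b on (0.7987, 0.7789) = 0.6221
  ~((A3 | A4) & (A4 | ~A4)) = 1 − 0.6221 = 0.3779
  → value = 0.3779
Under bounded:
  A3 | A4 = min(1, a+b) on (0.39, 0.67) = 1.00
  ~A4 = 1 − 0.67 = 0.33
  A4 | ~A4 = min(1, a+b) on (0.67, 0.33) = 1.00
  (A3 | A4) & (A4 | ~A4) = max(0, a+b−1) on (1.00, 1.00) = 1.00
  ~((A3 | A4) & (A4 | ~A4)) = 1 − 1.00 = 0.00
  → value = 0.0000
|0.3779 − 0.0000| = 0.378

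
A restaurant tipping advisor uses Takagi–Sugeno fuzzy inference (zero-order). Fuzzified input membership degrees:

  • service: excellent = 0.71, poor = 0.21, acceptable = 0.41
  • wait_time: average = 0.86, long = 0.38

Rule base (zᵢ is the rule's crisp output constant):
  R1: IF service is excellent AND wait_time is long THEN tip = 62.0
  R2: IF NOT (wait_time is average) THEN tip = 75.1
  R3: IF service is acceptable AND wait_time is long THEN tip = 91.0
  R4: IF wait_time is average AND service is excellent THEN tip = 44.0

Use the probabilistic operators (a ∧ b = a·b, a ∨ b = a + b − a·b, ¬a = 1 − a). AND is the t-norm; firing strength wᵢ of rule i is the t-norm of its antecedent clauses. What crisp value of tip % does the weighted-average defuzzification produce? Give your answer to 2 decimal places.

R1 (z=62.0): excellent=0.71, long=0.38; AND[a·b] → w = 0.2698
R2 (z=75.1): ¬average=1−0.86=0.14 → w = 0.1400
R3 (z=91.0): acceptable=0.41, long=0.38; AND[a·b] → w = 0.1558
R4 (z=44.0): average=0.86, excellent=0.71; AND[a·b] → w = 0.6106
Weighted average = (0.2698·62.0 + 0.1400·75.1 + 0.1558·91.0 + 0.6106·44.0) / (0.2698 + 0.1400 + 0.1558 + 0.6106)
  = 68.2858 / 1.1762 = 58.06

58.06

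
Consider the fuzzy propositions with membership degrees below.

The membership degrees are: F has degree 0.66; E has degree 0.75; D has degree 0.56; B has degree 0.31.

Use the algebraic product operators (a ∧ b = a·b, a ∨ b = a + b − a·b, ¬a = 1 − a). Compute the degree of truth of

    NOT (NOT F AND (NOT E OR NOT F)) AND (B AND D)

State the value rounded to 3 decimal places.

NOT F = 1 − 0.6600 = 0.3400
NOT E = 1 − 0.7500 = 0.2500
NOT F = 1 − 0.6600 = 0.3400
NOT E OR NOT F = a + b − a·b on (0.2500, 0.3400) = 0.5050
NOT F AND (NOT E OR NOT F) = a·b on (0.3400, 0.5050) = 0.1717
NOT (NOT F AND (NOT E OR NOT F)) = 1 − 0.1717 = 0.8283
B AND D = a·b on (0.3100, 0.5600) = 0.1736
NOT (NOT F AND (NOT E OR NOT F)) AND (B AND D) = a·b on (0.8283, 0.1736) = 0.1438

0.144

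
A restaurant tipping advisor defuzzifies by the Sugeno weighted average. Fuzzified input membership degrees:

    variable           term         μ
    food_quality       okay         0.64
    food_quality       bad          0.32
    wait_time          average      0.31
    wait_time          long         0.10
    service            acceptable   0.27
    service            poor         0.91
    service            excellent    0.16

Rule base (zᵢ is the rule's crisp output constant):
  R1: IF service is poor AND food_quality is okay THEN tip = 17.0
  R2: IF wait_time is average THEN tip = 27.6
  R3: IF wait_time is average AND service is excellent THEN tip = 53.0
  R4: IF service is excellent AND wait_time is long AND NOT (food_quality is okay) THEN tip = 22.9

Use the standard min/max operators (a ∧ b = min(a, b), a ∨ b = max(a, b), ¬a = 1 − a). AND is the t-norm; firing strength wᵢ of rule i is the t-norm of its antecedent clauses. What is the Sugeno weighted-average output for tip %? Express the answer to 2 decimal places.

24.96

R1 (z=17.0): poor=0.91, okay=0.64; AND[min(a, b)] → w = 0.64
R2 (z=27.6): average=0.31 → w = 0.31
R3 (z=53.0): average=0.31, excellent=0.16; AND[min(a, b)] → w = 0.16
R4 (z=22.9): excellent=0.16, long=0.10, ¬okay=1−0.64=0.36; AND[min(a, b)] → w = 0.10
Weighted average = (0.64·17.0 + 0.31·27.6 + 0.16·53.0 + 0.10·22.9) / (0.64 + 0.31 + 0.16 + 0.10)
  = 30.2060 / 1.2100 = 24.96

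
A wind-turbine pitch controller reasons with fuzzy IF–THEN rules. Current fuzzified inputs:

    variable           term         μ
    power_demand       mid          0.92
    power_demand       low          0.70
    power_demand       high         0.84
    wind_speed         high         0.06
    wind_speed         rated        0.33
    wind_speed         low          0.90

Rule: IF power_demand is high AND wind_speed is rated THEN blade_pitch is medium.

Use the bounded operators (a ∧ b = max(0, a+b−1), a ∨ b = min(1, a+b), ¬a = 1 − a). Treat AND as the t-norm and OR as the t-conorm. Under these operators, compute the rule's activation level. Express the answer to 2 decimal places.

0.17

firing strength: high=0.84, rated=0.33; AND[max(0, a+b−1)] → w = 0.17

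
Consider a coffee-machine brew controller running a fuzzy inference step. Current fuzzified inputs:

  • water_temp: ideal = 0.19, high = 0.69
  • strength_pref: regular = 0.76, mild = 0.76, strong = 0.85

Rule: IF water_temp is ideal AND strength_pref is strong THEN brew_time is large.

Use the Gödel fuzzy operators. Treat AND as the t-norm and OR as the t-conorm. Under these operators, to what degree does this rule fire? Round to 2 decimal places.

firing strength: ideal=0.19, strong=0.85; AND[min(a, b)] → w = 0.19

0.19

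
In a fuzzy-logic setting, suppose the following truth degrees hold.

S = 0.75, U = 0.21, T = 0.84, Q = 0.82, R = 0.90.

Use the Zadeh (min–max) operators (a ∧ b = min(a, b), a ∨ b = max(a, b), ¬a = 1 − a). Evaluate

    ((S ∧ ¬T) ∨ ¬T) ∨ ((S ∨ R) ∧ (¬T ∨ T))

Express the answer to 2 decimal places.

0.84

¬T = 1 − 0.84 = 0.16
S ∧ ¬T = min(a, b) on (0.75, 0.16) = 0.16
¬T = 1 − 0.84 = 0.16
(S ∧ ¬T) ∨ ¬T = max(a, b) on (0.16, 0.16) = 0.16
S ∨ R = max(a, b) on (0.75, 0.90) = 0.90
¬T = 1 − 0.84 = 0.16
¬T ∨ T = max(a, b) on (0.16, 0.84) = 0.84
(S ∨ R) ∧ (¬T ∨ T) = min(a, b) on (0.90, 0.84) = 0.84
((S ∧ ¬T) ∨ ¬T) ∨ ((S ∨ R) ∧ (¬T ∨ T)) = max(a, b) on (0.16, 0.84) = 0.84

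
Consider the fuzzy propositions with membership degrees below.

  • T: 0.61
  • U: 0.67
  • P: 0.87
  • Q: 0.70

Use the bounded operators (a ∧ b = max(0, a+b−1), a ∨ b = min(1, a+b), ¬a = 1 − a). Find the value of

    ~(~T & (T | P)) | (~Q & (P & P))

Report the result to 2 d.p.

~T = 1 − 0.61 = 0.39
T | P = min(1, a+b) on (0.61, 0.87) = 1.00
~T & (T | P) = max(0, a+b−1) on (0.39, 1.00) = 0.39
~(~T & (T | P)) = 1 − 0.39 = 0.61
~Q = 1 − 0.70 = 0.30
P & P = max(0, a+b−1) on (0.87, 0.87) = 0.74
~Q & (P & P) = max(0, a+b−1) on (0.30, 0.74) = 0.04
~(~T & (T | P)) | (~Q & (P & P)) = min(1, a+b) on (0.61, 0.04) = 0.65

0.65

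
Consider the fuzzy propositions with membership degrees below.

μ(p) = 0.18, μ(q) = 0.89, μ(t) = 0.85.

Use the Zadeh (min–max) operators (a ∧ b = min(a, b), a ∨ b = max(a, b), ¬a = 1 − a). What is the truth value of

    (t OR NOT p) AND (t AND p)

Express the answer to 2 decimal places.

NOT p = 1 − 0.18 = 0.82
t OR NOT p = max(a, b) on (0.85, 0.82) = 0.85
t AND p = min(a, b) on (0.85, 0.18) = 0.18
(t OR NOT p) AND (t AND p) = min(a, b) on (0.85, 0.18) = 0.18

0.18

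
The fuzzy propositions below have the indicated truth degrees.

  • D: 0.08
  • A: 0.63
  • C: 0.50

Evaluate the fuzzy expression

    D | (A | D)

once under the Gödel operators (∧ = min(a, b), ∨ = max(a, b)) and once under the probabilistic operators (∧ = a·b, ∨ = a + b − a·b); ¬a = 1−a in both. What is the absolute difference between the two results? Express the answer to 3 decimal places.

0.057

Under Gödel:
  A | D = max(a, b) on (0.63, 0.08) = 0.63
  D | (A | D) = max(a, b) on (0.08, 0.63) = 0.63
  → value = 0.6300
Under probabilistic:
  A | D = a + b − a·b on (0.6300, 0.0800) = 0.6596
  D | (A | D) = a + b − a·b on (0.0800, 0.6596) = 0.6868
  → value = 0.6868
|0.6300 − 0.6868| = 0.057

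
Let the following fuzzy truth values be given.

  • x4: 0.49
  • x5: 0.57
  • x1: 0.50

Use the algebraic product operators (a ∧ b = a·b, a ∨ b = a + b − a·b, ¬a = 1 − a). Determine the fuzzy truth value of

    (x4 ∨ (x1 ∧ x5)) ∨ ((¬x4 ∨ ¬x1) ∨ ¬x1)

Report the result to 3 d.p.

0.955

x1 ∧ x5 = a·b on (0.5000, 0.5700) = 0.2850
x4 ∨ (x1 ∧ x5) = a + b − a·b on (0.4900, 0.2850) = 0.6353
¬x4 = 1 − 0.4900 = 0.5100
¬x1 = 1 − 0.5000 = 0.5000
¬x4 ∨ ¬x1 = a + b − a·b on (0.5100, 0.5000) = 0.7550
¬x1 = 1 − 0.5000 = 0.5000
(¬x4 ∨ ¬x1) ∨ ¬x1 = a + b − a·b on (0.7550, 0.5000) = 0.8775
(x4 ∨ (x1 ∧ x5)) ∨ ((¬x4 ∨ ¬x1) ∨ ¬x1) = a + b − a·b on (0.6353, 0.8775) = 0.9553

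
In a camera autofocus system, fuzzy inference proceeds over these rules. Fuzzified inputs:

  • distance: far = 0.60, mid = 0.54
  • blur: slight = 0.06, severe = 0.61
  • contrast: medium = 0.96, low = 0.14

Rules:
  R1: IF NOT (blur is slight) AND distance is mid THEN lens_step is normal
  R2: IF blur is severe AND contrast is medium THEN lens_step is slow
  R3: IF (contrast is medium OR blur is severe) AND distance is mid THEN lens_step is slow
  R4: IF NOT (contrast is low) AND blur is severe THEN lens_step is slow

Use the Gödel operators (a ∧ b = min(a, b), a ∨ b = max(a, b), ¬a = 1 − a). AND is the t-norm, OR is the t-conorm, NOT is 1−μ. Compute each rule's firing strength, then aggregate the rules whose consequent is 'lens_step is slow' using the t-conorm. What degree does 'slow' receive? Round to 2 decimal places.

R1: ¬slight=1−0.06=0.94, mid=0.54; AND[min(a, b)] → w = 0.54
R2: severe=0.61, medium=0.96; AND[min(a, b)] → w = 0.61
R3: (medium=0.96 OR severe=0.61) = 0.96; AND[min(a, b)] with mid=0.54 → w = 0.54
R4: ¬low=1−0.14=0.86, severe=0.61; AND[min(a, b)] → w = 0.61
Rules with consequent 'slow': {R2, R3, R4} → strengths 0.61, 0.54, 0.61
Aggregate via t-conorm [max(a, b)]: 0.61

0.61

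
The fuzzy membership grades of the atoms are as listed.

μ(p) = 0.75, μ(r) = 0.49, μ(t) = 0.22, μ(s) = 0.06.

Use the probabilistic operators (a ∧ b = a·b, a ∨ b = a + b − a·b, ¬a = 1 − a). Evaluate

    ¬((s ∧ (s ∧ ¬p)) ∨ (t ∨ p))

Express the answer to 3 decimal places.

0.195

¬p = 1 − 0.7500 = 0.2500
s ∧ ¬p = a·b on (0.0600, 0.2500) = 0.0150
s ∧ (s ∧ ¬p) = a·b on (0.0600, 0.0150) = 0.0009
t ∨ p = a + b − a·b on (0.2200, 0.7500) = 0.8050
(s ∧ (s ∧ ¬p)) ∨ (t ∨ p) = a + b − a·b on (0.0009, 0.8050) = 0.8052
¬((s ∧ (s ∧ ¬p)) ∨ (t ∨ p)) = 1 − 0.8052 = 0.1948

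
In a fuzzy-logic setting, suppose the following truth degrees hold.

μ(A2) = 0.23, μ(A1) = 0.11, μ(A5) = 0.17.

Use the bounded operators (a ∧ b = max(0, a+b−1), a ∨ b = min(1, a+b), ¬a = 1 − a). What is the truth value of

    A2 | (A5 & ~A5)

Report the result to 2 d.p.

~A5 = 1 − 0.17 = 0.83
A5 & ~A5 = max(0, a+b−1) on (0.17, 0.83) = 0.00
A2 | (A5 & ~A5) = min(1, a+b) on (0.23, 0.00) = 0.23

0.23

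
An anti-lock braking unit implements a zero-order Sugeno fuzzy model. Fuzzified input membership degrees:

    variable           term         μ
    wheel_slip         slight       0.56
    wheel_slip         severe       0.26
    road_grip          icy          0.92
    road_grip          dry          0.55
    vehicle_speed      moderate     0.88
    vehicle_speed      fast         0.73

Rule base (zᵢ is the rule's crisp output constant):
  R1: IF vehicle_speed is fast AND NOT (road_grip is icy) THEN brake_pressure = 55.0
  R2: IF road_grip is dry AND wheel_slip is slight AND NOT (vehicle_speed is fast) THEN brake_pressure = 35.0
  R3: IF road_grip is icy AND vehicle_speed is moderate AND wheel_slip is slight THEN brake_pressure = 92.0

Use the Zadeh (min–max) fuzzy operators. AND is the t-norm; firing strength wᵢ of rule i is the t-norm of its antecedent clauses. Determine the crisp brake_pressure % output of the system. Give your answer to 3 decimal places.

R1 (z=55.0): fast=0.73, ¬icy=1−0.92=0.08; AND[min(a, b)] → w = 0.08
R2 (z=35.0): dry=0.55, slight=0.56, ¬fast=1−0.73=0.27; AND[min(a, b)] → w = 0.27
R3 (z=92.0): icy=0.92, moderate=0.88, slight=0.56; AND[min(a, b)] → w = 0.56
Weighted average = (0.08·55.0 + 0.27·35.0 + 0.56·92.0) / (0.08 + 0.27 + 0.56)
  = 65.3700 / 0.9100 = 71.835

71.835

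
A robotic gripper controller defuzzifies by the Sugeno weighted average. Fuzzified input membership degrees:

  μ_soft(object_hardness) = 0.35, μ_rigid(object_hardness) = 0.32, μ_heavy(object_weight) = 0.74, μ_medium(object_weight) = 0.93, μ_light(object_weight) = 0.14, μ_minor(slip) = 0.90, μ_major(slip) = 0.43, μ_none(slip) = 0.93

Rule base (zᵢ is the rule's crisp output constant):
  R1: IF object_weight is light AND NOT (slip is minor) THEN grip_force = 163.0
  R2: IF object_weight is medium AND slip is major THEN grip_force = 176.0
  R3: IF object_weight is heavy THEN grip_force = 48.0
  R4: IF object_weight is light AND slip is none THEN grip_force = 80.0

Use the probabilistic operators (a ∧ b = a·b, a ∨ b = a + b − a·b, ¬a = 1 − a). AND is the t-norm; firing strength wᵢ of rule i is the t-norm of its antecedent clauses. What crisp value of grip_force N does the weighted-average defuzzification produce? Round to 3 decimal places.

92.361

R1 (z=163.0): light=0.14, ¬minor=1−0.90=0.10; AND[a·b] → w = 0.0140
R2 (z=176.0): medium=0.93, major=0.43; AND[a·b] → w = 0.3999
R3 (z=48.0): heavy=0.74 → w = 0.7400
R4 (z=80.0): light=0.14, none=0.93; AND[a·b] → w = 0.1302
Weighted average = (0.0140·163.0 + 0.3999·176.0 + 0.7400·48.0 + 0.1302·80.0) / (0.0140 + 0.3999 + 0.7400 + 0.1302)
  = 118.6004 / 1.2841 = 92.361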